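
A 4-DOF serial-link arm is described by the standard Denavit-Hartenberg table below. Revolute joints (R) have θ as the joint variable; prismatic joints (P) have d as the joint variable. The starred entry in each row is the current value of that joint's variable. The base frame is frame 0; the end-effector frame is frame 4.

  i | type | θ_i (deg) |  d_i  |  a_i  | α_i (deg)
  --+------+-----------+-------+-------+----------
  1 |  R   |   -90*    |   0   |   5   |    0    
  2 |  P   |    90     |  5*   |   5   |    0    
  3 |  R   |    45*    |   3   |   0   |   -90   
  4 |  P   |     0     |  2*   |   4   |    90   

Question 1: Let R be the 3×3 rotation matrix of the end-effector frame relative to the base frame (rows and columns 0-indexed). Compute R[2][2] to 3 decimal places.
End-effector z-axis (col 2 of R) = (0.0000,0.0000,1.0000)
R[2][2] = 1.0000

1.000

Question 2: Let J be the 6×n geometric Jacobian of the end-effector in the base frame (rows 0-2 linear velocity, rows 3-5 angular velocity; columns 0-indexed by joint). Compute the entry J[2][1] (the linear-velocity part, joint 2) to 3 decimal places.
1.000

prismatic axis z_1 = (0.0000,0.0000,1.0000)
J_v[:, 1] = z_1; J_ω[:, 1] = (0,0,0)
entry J[2][1] = 1.0000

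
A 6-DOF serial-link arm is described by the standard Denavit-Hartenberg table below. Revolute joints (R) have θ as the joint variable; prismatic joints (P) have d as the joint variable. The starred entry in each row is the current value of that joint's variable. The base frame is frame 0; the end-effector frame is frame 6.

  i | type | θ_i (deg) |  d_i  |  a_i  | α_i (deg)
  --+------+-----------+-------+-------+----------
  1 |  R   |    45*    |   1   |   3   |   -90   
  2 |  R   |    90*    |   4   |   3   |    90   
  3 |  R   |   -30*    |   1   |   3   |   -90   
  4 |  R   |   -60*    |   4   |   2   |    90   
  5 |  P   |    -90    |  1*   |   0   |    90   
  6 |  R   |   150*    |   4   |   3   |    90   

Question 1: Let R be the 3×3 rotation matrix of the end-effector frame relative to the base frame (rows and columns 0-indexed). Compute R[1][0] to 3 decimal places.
End-effector x-axis (col 0 of R) = (-0.5066,0.8602,-0.0580)
R[1][0] = 0.8602

0.860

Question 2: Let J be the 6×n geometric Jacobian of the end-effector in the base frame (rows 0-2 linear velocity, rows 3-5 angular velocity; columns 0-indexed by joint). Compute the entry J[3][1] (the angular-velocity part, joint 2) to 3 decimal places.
axis z_1 = (-0.7071,0.7071,0.0000); lever o_n−o_1 = (-6.5610,7.2935,-6.1561)
cross product → J_v[:, 1] = (-4.3530,-4.3530,-0.5179)
J_ω[:, 1] = z_1
entry J[3][1] = -0.7071

-0.707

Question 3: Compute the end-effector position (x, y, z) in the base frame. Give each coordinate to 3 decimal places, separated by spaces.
-4.440 9.415 -5.156

after link 1: o_1 = (2.1213, 2.1213, 1.0000)
after link 2: o_2 = (-0.7071, 4.9497, -2.0000)
after link 3: o_3 = (1.0607, 4.5962, -4.5981)
after link 4: o_4 = (0.1895, 7.9169, -7.4641)
after link 5: o_5 = (0.2368, 8.5766, -6.7141)
after link 6: o_6 = (-4.4397, 9.4148, -5.1561)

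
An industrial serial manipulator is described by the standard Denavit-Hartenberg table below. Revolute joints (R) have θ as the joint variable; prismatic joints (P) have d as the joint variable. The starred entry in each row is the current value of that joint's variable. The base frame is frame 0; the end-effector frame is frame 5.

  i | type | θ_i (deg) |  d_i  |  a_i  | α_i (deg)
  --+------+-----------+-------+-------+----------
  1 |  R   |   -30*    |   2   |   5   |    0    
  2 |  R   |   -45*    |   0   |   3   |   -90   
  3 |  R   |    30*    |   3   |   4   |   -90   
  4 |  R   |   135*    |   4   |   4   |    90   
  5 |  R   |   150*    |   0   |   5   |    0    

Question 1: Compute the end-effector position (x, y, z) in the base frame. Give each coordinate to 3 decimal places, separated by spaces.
after link 1: o_1 = (4.3301, -2.5000, 2.0000)
after link 2: o_2 = (5.1066, -5.3978, 2.0000)
after link 3: o_3 = (8.9009, -7.9674, 0.0000)
after link 4: o_4 = (5.0173, -4.4016, -2.0499)
after link 5: o_5 = (8.3376, -4.9630, -5.7459)

8.338 -4.963 -5.746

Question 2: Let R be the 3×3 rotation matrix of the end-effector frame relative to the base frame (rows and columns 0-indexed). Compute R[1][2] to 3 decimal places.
-0.775

End-effector z-axis (col 2 of R) = (-0.5245,-0.7745,-0.3536)
R[1][2] = -0.7745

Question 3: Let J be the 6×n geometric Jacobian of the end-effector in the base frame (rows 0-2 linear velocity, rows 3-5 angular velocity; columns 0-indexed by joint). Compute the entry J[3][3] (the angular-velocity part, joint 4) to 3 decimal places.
-0.129

axis z_3 = (-0.1294,0.4830,-0.8660); lever o_n−o_3 = (-0.5634,3.0044,-5.7459)
cross product → J_v[:, 3] = (-0.1732,-0.2557,-0.1167)
J_ω[:, 3] = z_3
entry J[3][3] = -0.1294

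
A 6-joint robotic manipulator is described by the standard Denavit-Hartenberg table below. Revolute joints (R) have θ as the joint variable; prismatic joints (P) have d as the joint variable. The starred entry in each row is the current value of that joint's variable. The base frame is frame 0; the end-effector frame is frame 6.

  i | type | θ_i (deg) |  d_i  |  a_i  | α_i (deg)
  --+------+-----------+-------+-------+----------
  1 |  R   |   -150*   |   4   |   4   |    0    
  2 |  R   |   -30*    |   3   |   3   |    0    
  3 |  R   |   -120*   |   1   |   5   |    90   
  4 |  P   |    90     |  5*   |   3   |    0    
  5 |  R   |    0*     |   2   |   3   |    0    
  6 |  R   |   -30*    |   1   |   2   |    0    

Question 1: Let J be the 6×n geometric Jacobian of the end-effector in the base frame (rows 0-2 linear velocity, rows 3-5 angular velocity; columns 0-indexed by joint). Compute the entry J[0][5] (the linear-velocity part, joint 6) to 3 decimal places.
axis z_5 = (0.8660,-0.5000,0.0000); lever o_n−o_5 = (1.3660,0.3660,1.7321)
cross product → J_v[:, 5] = (-0.8660,-1.5000,1.0000)
J_ω[:, 5] = z_5
entry J[0][5] = -0.8660

-0.866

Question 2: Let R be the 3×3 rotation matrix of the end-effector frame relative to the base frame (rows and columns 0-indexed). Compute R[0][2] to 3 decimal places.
End-effector z-axis (col 2 of R) = (0.8660,-0.5000,0.0000)
R[0][2] = 0.8660

0.866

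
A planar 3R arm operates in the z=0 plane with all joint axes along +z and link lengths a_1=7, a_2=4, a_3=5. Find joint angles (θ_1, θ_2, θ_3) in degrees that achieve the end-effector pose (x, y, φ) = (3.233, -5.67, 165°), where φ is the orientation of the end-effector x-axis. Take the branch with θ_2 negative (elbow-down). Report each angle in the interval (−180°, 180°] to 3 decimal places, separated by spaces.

-30.004 -29.985 -135.011

wrist centre = target − a_3·(cos φ, sin φ) = (8.0626, -6.9641)
cos θ_2 = (113.5046−7²−4²)/(2·7·4) = 0.8662; θ_2 = -29.9853° (elbow-down)
β = atan2(-6.9641,8.0626) = -40.8188°; ψ = atan2(-1.9991,10.4646) = -10.8152°
θ_1 = β − ψ = -30.0036°
θ_3 = φ − θ_1 − θ_2 = -135.0111° (wrapped to (-180°,180°])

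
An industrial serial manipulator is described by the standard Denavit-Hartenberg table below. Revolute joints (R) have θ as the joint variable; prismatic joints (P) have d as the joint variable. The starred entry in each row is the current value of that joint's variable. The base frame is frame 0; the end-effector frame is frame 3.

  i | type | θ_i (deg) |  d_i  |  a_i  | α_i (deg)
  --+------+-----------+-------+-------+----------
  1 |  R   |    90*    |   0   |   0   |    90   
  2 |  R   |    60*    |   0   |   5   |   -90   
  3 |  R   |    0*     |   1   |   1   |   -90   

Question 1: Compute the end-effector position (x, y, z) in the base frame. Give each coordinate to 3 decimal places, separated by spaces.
after link 1: o_1 = (0.0000, 0.0000, 0.0000)
after link 2: o_2 = (-0.0000, 2.5000, 4.3301)
after link 3: o_3 = (-0.0000, 2.1340, 5.6962)

-0.000 2.134 5.696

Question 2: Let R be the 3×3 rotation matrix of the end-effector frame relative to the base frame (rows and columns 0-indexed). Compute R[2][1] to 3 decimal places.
End-effector y-axis (col 1 of R) = (-0.0000,0.8660,-0.5000)
R[2][1] = -0.5000

-0.500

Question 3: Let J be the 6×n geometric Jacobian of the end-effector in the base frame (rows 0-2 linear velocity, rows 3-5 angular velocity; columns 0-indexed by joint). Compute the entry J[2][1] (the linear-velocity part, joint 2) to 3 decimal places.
2.134

axis z_1 = (1.0000,-0.0000,0.0000); lever o_n−o_1 = (-0.0000,2.1340,5.6962)
cross product → J_v[:, 1] = (-0.0000,-5.6962,2.1340)
J_ω[:, 1] = z_1
entry J[2][1] = 2.1340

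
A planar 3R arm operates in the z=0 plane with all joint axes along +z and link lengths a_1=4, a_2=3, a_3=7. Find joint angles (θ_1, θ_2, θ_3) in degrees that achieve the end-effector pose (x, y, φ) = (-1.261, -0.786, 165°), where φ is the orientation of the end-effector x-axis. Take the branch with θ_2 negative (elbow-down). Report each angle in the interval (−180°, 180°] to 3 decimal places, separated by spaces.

wrist centre = target − a_3·(cos φ, sin φ) = (5.5005, -2.5977)
cos θ_2 = (37.0035−4²−3²)/(2·4·3) = 0.5001; θ_2 = -59.9903° (elbow-down)
β = atan2(-2.5977,5.5005) = -25.2801°; ψ = atan2(-2.5978,5.5004) = -25.2811°
θ_1 = β − ψ = 0.0009°
θ_3 = φ − θ_1 − θ_2 = -135.0106° (wrapped to (-180°,180°])

0.001 -59.990 -135.011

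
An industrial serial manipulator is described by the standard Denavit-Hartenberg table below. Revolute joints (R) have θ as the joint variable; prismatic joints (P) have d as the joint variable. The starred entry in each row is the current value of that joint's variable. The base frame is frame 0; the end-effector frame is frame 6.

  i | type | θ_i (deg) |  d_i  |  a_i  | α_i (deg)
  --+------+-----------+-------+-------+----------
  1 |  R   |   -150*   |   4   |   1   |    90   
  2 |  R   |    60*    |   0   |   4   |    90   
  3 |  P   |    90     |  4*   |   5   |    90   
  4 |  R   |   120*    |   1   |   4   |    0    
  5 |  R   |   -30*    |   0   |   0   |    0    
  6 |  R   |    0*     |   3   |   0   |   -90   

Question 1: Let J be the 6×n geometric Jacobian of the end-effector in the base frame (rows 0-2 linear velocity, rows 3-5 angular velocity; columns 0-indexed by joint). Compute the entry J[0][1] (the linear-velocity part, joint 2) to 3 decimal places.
2.768

axis z_1 = (-0.5000,0.8660,0.0000); lever o_n−o_1 = (-10.5622,-2.6340,3.1962)
cross product → J_v[:, 1] = (2.7679,1.5981,10.4641)
J_ω[:, 1] = z_1
entry J[0][1] = 2.7679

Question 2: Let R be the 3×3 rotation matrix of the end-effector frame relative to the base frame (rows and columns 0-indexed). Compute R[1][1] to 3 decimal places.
0.250

End-effector y-axis (col 1 of R) = (0.4330,0.2500,-0.8660)
R[1][1] = 0.2500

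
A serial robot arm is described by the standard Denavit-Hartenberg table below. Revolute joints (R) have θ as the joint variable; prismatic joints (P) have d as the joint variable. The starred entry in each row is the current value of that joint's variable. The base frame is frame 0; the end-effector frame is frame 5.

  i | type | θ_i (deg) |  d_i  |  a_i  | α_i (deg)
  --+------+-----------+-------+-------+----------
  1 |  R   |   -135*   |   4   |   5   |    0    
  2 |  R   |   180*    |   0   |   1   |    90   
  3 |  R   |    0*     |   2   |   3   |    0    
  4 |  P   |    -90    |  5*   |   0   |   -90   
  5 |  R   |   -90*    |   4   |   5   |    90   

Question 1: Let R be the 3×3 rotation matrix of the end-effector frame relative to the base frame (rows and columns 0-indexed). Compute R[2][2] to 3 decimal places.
End-effector z-axis (col 2 of R) = (0.0000,-0.0000,1.0000)
R[2][2] = 1.0000

1.000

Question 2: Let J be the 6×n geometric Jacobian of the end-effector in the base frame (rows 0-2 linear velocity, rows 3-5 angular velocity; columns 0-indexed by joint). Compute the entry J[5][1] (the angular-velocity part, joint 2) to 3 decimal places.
axis z_1 = (0.0000,0.0000,1.0000); lever o_n−o_1 = (14.1421,-2.8284,0.0000)
cross product → J_v[:, 1] = (2.8284,14.1421,-0.0000)
J_ω[:, 1] = z_1
entry J[5][1] = 1.0000

1.000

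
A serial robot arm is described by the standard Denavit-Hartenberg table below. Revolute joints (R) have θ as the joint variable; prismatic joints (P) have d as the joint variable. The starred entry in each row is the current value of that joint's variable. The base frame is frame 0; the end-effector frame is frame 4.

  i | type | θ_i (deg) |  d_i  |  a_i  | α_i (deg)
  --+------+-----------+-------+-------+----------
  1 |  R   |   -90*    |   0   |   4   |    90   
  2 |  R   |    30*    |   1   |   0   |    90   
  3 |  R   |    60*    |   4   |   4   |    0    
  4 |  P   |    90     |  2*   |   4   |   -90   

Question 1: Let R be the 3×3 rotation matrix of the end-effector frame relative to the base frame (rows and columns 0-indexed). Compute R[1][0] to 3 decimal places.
0.750

End-effector x-axis (col 0 of R) = (-0.5000,0.7500,-0.4330)
R[1][0] = 0.7500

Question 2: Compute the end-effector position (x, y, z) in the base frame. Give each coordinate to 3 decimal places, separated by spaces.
-6.464 -5.732 -5.928

after link 1: o_1 = (0.0000, -4.0000, 0.0000)
after link 2: o_2 = (-1.0000, -4.0000, 0.0000)
after link 3: o_3 = (-4.4641, -7.7321, -2.4641)
after link 4: o_4 = (-6.4641, -5.7321, -5.9282)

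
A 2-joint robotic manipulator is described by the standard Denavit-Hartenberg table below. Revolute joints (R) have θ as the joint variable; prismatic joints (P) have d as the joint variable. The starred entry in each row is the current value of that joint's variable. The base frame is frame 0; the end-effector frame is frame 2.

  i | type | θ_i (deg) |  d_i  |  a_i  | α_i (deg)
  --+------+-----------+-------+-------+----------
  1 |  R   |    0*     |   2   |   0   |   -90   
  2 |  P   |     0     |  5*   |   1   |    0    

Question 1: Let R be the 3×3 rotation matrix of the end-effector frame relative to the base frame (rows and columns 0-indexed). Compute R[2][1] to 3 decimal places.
End-effector y-axis (col 1 of R) = (0.0000,0.0000,-1.0000)
R[2][1] = -1.0000

-1.000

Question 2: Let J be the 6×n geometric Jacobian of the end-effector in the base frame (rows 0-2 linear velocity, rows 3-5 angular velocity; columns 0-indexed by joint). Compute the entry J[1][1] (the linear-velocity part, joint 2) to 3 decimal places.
1.000

prismatic axis z_1 = (0.0000,1.0000,0.0000)
J_v[:, 1] = z_1; J_ω[:, 1] = (0,0,0)
entry J[1][1] = 1.0000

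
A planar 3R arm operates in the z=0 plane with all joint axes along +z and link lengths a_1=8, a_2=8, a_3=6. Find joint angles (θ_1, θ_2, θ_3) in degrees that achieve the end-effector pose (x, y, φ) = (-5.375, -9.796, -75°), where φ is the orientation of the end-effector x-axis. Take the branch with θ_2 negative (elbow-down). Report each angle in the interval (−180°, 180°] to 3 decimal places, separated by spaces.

wrist centre = target − a_3·(cos φ, sin φ) = (-6.9279, -4.0004)
cos θ_2 = (63.9996−8²−8²)/(2·8·8) = -0.5000; θ_2 = -120.0002° (elbow-down)
β = atan2(-4.0004,-6.9279) = -149.9962°; ψ = atan2(-6.9282,4.0000) = -60.0001°
θ_1 = β − ψ = -89.9961°
θ_3 = φ − θ_1 − θ_2 = 134.9963° (wrapped to (-180°,180°])

-89.996 -120.000 134.996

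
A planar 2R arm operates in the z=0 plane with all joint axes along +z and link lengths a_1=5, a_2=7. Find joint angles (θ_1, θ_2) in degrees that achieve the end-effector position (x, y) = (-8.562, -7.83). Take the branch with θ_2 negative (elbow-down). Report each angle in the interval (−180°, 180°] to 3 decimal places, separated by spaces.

cos θ_2 = (134.6167−5²−7²)/(2·5·7) = 0.8660; θ_2 = -30.0082° (elbow-down)
β = atan2(-7.8300,-8.5620) = -137.5569°; ψ = atan2(-3.5009,11.0617) = -17.5619°
θ_1 = β − ψ = -119.9950°

-119.995 -30.008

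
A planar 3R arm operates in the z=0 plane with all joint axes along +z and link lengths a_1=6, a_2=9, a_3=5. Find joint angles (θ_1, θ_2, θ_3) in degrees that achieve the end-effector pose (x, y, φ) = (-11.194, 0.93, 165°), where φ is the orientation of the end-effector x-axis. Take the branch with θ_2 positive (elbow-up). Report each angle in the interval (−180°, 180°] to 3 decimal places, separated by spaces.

90.005 134.996 -60.001

wrist centre = target − a_3·(cos φ, sin φ) = (-6.3644, -0.3641)
cos θ_2 = (40.6378−6²−9²)/(2·6·9) = -0.7071; θ_2 = 134.9960° (elbow-up)
β = atan2(-0.3641,-6.3644) = -176.7258°; ψ = atan2(6.3644,-0.3635) = 93.2690°
θ_1 = β − ψ = -269.9948°
θ_3 = φ − θ_1 − θ_2 = -60.0012° (wrapped to (-180°,180°])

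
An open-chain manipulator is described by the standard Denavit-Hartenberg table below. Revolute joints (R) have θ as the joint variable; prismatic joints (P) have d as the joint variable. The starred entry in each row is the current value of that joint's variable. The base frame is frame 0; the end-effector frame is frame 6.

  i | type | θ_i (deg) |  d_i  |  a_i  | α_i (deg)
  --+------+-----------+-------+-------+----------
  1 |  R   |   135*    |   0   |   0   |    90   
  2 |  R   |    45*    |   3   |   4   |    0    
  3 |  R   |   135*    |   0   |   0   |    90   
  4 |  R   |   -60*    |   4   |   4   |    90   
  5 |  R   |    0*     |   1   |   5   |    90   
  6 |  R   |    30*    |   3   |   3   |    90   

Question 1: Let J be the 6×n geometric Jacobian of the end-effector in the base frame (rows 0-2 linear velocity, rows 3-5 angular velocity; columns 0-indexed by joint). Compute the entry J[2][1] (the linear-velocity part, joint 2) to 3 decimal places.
axis z_1 = (0.7071,0.7071,0.0000); lever o_n−o_1 = (-5.2953,-6.4345,3.8284)
cross product → J_v[:, 1] = (2.7071,-2.7071,-0.8055)
J_ω[:, 1] = z_1
entry J[2][1] = -0.8055

-0.806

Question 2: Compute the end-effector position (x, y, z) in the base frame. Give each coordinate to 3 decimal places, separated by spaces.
after link 1: o_1 = (0.0000, 0.0000, 0.0000)
after link 2: o_2 = (0.1213, 4.1213, 2.8284)
after link 3: o_3 = (0.1213, 4.1213, 2.8284)
after link 4: o_4 = (-0.9140, 0.2576, 6.8284)
after link 5: o_5 = (-3.1740, -4.3132, 6.8284)
after link 6: o_6 = (-5.2953, -6.4345, 3.8284)

-5.295 -6.435 3.828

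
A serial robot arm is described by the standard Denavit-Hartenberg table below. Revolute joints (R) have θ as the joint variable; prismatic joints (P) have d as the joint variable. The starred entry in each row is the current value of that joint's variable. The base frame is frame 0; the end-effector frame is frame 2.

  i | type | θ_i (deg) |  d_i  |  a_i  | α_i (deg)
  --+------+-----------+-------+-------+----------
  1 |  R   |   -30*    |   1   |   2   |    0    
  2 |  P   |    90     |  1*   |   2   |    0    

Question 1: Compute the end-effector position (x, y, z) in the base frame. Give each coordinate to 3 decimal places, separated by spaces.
2.732 0.732 2.000

after link 1: o_1 = (1.7321, -1.0000, 1.0000)
after link 2: o_2 = (2.7321, 0.7321, 2.0000)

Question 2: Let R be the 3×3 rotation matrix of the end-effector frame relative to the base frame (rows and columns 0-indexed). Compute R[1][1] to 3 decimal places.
0.500

End-effector y-axis (col 1 of R) = (-0.8660,0.5000,0.0000)
R[1][1] = 0.5000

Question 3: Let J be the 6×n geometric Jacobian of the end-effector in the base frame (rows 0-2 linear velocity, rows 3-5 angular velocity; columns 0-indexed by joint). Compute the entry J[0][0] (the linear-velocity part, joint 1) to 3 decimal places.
-0.732

axis z_0 = ẑ; lever o_n−o_0 = (2.7321,0.7321,2.0000)
cross product → J_v[:, 0] = (-0.7321,2.7321,0.0000)
J_ω[:, 0] = z_0
entry J[0][0] = -0.7321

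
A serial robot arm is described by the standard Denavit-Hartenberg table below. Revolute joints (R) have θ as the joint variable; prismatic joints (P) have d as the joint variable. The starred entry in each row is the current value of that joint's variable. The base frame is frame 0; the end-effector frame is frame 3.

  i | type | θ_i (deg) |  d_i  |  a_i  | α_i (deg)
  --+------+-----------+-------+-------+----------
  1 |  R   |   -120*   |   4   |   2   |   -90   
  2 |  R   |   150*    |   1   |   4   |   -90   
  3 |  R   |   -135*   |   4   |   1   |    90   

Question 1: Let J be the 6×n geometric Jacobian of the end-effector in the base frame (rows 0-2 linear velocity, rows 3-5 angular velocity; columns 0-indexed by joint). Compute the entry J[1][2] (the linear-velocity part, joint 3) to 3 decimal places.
0.177

axis z_2 = (0.2500,0.4330,0.8660); lever o_n−o_2 = (1.3062,0.8482,3.8177)
cross product → J_v[:, 2] = (0.9186,0.1768,-0.3536)
J_ω[:, 2] = z_2
entry J[1][2] = 0.1768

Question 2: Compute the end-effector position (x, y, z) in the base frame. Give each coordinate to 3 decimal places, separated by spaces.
2.904 1.616 5.818

after link 1: o_1 = (-1.0000, -1.7321, 4.0000)
after link 2: o_2 = (1.5981, 0.7679, 2.0000)
after link 3: o_3 = (2.9043, 1.6161, 5.8177)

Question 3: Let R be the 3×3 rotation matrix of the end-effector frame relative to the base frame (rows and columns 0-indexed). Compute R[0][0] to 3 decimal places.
End-effector x-axis (col 0 of R) = (0.3062,-0.8839,0.3536)
R[0][0] = 0.3062

0.306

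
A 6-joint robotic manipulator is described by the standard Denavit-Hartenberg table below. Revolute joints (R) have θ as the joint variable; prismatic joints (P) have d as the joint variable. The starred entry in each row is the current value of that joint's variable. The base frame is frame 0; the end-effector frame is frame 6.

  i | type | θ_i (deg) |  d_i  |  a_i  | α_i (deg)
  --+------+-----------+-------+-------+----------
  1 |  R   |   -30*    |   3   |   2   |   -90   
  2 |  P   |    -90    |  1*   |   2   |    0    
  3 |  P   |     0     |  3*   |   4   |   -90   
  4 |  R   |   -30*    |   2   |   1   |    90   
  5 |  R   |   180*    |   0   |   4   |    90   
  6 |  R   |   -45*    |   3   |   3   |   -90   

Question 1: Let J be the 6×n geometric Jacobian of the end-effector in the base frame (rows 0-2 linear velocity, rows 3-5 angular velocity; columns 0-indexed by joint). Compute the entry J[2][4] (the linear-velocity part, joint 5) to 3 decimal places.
-2.598

axis z_4 = (0.4330,0.7500,-0.5000); lever o_n−o_4 = (0.1492,-5.7416,-4.2406)
cross product → J_v[:, 4] = (-6.0512,1.7616,-2.5981)
J_ω[:, 4] = z_4
entry J[2][4] = -2.5981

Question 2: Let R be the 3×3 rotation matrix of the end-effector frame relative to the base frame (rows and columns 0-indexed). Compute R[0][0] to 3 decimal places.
-0.483

End-effector x-axis (col 0 of R) = (-0.4830,-0.8365,-0.2588)
R[0][0] = -0.4830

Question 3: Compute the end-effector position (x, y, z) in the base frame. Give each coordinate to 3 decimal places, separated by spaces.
after link 1: o_1 = (1.7321, -1.0000, 3.0000)
after link 2: o_2 = (2.2321, -0.1340, 5.0000)
after link 3: o_3 = (3.7321, 2.4641, 9.0000)
after link 4: o_4 = (5.7141, 1.8971, 9.8660)
after link 5: o_5 = (4.7141, 0.1651, 6.4019)
after link 6: o_6 = (5.8633, -3.8445, 5.6255)

5.863 -3.844 5.625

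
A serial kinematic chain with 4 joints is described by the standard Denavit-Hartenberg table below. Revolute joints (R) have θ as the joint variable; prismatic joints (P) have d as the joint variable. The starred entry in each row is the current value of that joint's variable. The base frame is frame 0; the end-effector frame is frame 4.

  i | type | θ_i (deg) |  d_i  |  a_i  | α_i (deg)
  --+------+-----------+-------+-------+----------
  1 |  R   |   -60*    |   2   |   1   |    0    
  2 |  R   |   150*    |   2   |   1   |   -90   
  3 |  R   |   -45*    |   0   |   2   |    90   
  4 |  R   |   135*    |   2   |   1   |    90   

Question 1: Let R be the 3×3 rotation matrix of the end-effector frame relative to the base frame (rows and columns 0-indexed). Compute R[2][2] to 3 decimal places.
End-effector z-axis (col 2 of R) = (-0.7071,0.5000,0.5000)
R[2][2] = 0.5000

0.500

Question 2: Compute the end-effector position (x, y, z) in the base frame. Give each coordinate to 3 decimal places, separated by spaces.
-0.207 -0.366 6.328

after link 1: o_1 = (0.5000, -0.8660, 2.0000)
after link 2: o_2 = (0.5000, 0.1340, 4.0000)
after link 3: o_3 = (0.5000, 1.5482, 5.4142)
after link 4: o_4 = (-0.2071, -0.3660, 6.3284)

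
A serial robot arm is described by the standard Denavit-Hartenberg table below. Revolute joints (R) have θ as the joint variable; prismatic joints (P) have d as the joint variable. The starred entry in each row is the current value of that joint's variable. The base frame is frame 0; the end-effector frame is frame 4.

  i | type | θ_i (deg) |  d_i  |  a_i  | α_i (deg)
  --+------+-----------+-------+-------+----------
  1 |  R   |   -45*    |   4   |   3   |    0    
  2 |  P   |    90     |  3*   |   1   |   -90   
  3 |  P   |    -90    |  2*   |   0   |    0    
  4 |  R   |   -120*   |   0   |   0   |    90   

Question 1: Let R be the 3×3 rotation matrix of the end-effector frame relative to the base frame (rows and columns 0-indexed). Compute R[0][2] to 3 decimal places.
End-effector z-axis (col 2 of R) = (0.3536,0.3536,-0.8660)
R[0][2] = 0.3536

0.354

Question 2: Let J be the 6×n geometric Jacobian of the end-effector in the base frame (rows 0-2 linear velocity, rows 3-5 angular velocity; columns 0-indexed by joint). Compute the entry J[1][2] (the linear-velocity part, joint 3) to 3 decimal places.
0.707

prismatic axis z_2 = (-0.7071,0.7071,0.0000)
J_v[:, 2] = z_2; J_ω[:, 2] = (0,0,0)
entry J[1][2] = 0.7071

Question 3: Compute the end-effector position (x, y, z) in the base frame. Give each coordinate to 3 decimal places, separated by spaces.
after link 1: o_1 = (2.1213, -2.1213, 4.0000)
after link 2: o_2 = (2.8284, -1.4142, 7.0000)
after link 3: o_3 = (1.4142, 0.0000, 7.0000)
after link 4: o_4 = (1.4142, 0.0000, 7.0000)

1.414 0.000 7.000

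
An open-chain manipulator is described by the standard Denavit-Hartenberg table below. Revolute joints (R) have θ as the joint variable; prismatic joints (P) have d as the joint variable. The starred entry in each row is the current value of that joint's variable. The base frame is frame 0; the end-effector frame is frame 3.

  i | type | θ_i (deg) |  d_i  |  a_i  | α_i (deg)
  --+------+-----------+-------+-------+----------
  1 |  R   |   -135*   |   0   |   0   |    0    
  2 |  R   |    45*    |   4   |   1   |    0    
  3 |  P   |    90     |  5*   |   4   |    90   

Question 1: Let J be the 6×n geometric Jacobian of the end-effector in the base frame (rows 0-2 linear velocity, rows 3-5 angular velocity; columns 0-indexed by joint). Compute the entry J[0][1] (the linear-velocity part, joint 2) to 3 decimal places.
1.000

axis z_1 = (0.0000,0.0000,1.0000); lever o_n−o_1 = (4.0000,-1.0000,9.0000)
cross product → J_v[:, 1] = (1.0000,4.0000,-0.0000)
J_ω[:, 1] = z_1
entry J[0][1] = 1.0000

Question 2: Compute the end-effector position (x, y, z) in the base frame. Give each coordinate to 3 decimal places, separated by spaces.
after link 1: o_1 = (0.0000, 0.0000, 0.0000)
after link 2: o_2 = (0.0000, -1.0000, 4.0000)
after link 3: o_3 = (4.0000, -1.0000, 9.0000)

4.000 -1.000 9.000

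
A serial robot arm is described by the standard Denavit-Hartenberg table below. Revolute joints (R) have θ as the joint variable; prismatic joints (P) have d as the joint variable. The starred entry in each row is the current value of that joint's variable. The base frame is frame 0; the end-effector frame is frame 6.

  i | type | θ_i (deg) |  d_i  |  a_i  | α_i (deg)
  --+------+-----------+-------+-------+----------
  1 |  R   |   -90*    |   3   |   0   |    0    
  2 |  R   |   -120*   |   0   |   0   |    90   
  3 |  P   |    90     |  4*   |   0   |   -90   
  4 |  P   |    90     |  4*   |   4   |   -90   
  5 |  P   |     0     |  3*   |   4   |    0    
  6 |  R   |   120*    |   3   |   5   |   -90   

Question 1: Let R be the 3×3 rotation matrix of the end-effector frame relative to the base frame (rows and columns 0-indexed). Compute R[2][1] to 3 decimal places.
End-effector y-axis (col 1 of R) = (-0.0000,0.0000,1.0000)
R[2][1] = 1.0000

1.000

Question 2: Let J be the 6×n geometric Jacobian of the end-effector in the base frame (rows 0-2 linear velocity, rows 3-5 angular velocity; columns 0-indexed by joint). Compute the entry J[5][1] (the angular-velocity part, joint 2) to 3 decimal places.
1.000

axis z_1 = (0.0000,0.0000,1.0000); lever o_n−o_1 = (-1.0359,-1.1340,-6.0000)
cross product → J_v[:, 1] = (1.1340,-1.0359,0.0000)
J_ω[:, 1] = z_1
entry J[5][1] = 1.0000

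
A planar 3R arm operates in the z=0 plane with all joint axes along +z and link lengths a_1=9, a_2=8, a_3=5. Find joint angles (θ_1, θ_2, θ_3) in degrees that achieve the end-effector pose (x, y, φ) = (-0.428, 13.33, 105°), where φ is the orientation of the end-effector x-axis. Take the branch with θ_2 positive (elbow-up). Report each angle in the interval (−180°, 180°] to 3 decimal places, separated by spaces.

wrist centre = target − a_3·(cos φ, sin φ) = (0.8661, 8.5004)
cos θ_2 = (73.0064−9²−8²)/(2·9·8) = -0.5000; θ_2 = 119.9970° (elbow-up)
β = atan2(8.5004,0.8661) = 84.1823°; ψ = atan2(6.9284,5.0004) = 54.1813°
θ_1 = β − ψ = 30.0009°
θ_3 = φ − θ_1 − θ_2 = -44.9980° (wrapped to (-180°,180°])

30.001 119.997 -44.998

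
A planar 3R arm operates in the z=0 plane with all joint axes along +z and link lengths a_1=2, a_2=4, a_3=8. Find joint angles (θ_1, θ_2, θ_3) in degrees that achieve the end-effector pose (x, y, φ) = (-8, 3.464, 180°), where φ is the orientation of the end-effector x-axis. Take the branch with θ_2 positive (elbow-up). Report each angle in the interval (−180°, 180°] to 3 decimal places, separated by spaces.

wrist centre = target − a_3·(cos φ, sin φ) = (0.0000, 3.4640)
cos θ_2 = (11.9993−2²−4²)/(2·2·4) = -0.5000; θ_2 = 120.0029° (elbow-up)
β = atan2(3.4640,0.0000) = 90.0000°; ψ = atan2(3.4640,-0.0002) = 90.0029°
θ_1 = β − ψ = -0.0029°
θ_3 = φ − θ_1 − θ_2 = 60.0000° (wrapped to (-180°,180°])

-0.003 120.003 60.000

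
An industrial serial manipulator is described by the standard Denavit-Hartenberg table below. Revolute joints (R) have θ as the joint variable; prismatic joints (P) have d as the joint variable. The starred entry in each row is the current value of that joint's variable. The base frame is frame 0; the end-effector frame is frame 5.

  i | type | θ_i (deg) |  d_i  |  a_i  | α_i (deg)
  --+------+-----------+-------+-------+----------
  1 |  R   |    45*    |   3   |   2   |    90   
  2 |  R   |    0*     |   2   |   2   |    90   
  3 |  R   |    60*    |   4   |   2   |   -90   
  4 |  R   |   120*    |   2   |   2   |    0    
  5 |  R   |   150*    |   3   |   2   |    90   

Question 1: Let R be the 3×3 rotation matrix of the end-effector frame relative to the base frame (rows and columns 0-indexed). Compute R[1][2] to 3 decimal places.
End-effector z-axis (col 2 of R) = (-0.9659,0.2588,0.0000)
R[1][2] = 0.2588

0.259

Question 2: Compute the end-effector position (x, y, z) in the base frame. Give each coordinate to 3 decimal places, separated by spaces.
after link 1: o_1 = (1.4142, 1.4142, 3.0000)
after link 2: o_2 = (4.2426, 1.4142, 3.0000)
after link 3: o_3 = (6.1745, 0.8966, -1.0000)
after link 4: o_4 = (4.6909, -0.7765, 0.7321)
after link 5: o_5 = (3.9145, -3.6742, -1.2679)

3.914 -3.674 -1.268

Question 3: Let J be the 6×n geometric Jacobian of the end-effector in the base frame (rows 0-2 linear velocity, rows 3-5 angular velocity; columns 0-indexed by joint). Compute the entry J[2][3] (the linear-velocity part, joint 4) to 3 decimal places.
-1.000

axis z_3 = (-0.2588,-0.9659,0.0000); lever o_n−o_3 = (-2.2600,-4.5708,-0.2679)
cross product → J_v[:, 3] = (0.2588,-0.0694,-1.0000)
J_ω[:, 3] = z_3
entry J[2][3] = -1.0000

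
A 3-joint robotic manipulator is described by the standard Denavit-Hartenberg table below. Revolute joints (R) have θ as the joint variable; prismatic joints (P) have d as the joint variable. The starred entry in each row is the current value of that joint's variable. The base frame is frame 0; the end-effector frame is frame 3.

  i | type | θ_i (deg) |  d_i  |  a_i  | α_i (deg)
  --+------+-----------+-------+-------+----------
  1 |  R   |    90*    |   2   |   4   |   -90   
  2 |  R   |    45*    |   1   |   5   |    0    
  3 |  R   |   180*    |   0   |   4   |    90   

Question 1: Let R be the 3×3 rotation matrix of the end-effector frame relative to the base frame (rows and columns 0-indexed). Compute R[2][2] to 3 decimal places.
-0.707

End-effector z-axis (col 2 of R) = (-0.0000,-0.7071,-0.7071)
R[2][2] = -0.7071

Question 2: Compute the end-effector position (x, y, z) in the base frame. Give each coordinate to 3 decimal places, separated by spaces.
-1.000 4.707 1.293

after link 1: o_1 = (0.0000, 4.0000, 2.0000)
after link 2: o_2 = (-1.0000, 7.5355, -1.5355)
after link 3: o_3 = (-1.0000, 4.7071, 1.2929)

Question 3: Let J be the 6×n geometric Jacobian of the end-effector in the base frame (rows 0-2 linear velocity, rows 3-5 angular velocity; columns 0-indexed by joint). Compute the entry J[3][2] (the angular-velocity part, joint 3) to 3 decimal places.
-1.000

axis z_2 = (-1.0000,0.0000,0.0000); lever o_n−o_2 = (0.0000,-2.8284,2.8284)
cross product → J_v[:, 2] = (0.0000,2.8284,2.8284)
J_ω[:, 2] = z_2
entry J[3][2] = -1.0000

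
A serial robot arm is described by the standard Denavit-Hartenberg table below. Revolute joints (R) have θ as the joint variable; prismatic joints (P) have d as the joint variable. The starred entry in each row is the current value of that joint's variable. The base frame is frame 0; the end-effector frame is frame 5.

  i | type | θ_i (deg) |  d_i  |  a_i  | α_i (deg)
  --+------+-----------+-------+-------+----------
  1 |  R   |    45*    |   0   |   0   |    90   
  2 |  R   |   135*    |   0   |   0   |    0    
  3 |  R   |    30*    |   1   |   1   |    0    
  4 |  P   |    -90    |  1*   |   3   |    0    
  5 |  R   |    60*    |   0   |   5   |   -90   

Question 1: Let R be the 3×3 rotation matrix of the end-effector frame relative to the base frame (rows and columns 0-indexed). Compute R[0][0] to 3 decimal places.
-0.500

End-effector x-axis (col 0 of R) = (-0.5000,-0.5000,0.7071)
R[0][0] = -0.5000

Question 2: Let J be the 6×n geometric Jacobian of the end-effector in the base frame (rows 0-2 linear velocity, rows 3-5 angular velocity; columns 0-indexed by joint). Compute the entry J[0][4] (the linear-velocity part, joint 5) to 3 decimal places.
axis z_4 = (0.7071,-0.7071,0.0000); lever o_n−o_4 = (-2.5000,-2.5000,3.5355)
cross product → J_v[:, 4] = (-2.5000,-2.5000,-3.5355)
J_ω[:, 4] = z_4
entry J[0][4] = -2.5000

-2.500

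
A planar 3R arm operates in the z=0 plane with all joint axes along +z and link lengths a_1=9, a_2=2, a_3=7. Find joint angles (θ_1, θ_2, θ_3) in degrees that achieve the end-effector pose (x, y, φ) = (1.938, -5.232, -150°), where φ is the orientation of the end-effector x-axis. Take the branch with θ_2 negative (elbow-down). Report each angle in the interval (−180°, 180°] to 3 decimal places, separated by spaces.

0.001 -119.995 -30.006

wrist centre = target − a_3·(cos φ, sin φ) = (8.0002, -1.7320)
cos θ_2 = (67.0027−9²−2²)/(2·9·2) = -0.4999; θ_2 = -119.9951° (elbow-down)
β = atan2(-1.7320,8.0002) = -12.2157°; ψ = atan2(-1.7321,8.0001) = -12.2167°
θ_1 = β − ψ = 0.0010°
θ_3 = φ − θ_1 − θ_2 = -30.0059° (wrapped to (-180°,180°])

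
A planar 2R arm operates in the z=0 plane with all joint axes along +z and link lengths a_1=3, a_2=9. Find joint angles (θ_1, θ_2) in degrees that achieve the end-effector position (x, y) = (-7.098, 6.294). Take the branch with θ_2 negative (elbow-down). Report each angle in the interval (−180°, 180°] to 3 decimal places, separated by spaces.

-149.995 -90.004

cos θ_2 = (89.9960−3²−9²)/(2·3·9) = -0.0001; θ_2 = -90.0042° (elbow-down)
β = atan2(6.2940,-7.0980) = 138.4357°; ψ = atan2(-9.0000,2.9993) = -71.5688°
θ_1 = β − ψ = 210.0045°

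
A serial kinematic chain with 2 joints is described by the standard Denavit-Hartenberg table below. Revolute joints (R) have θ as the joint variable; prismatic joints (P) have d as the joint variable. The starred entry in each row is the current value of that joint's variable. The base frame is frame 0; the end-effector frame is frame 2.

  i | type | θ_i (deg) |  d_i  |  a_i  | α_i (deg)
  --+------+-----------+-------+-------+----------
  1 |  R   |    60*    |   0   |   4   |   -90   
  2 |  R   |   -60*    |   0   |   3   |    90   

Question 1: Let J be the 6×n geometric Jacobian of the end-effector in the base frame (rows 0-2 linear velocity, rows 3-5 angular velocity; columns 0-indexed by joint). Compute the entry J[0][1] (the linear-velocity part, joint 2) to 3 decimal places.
1.299

axis z_1 = (-0.8660,0.5000,0.0000); lever o_n−o_1 = (0.7500,1.2990,2.5981)
cross product → J_v[:, 1] = (1.2990,2.2500,-1.5000)
J_ω[:, 1] = z_1
entry J[0][1] = 1.2990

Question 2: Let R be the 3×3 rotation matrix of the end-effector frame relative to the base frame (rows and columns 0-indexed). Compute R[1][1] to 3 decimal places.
End-effector y-axis (col 1 of R) = (-0.8660,0.5000,0.0000)
R[1][1] = 0.5000

0.500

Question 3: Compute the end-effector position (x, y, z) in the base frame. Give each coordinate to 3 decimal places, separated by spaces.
2.750 4.763 2.598

after link 1: o_1 = (2.0000, 3.4641, 0.0000)
after link 2: o_2 = (2.7500, 4.7631, 2.5981)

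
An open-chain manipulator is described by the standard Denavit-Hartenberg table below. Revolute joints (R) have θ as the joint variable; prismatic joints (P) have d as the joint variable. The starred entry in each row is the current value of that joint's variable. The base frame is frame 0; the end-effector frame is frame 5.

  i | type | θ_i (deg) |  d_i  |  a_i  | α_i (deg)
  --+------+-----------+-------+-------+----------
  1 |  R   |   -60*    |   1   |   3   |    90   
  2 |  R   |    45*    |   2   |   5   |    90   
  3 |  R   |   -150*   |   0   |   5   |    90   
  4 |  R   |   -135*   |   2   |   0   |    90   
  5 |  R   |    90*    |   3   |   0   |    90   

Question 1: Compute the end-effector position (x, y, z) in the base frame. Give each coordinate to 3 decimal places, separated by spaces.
0.797 -5.966 0.566

after link 1: o_1 = (1.5000, -2.5981, 1.0000)
after link 2: o_2 = (1.5357, -6.6599, 4.5355)
after link 3: o_3 = (2.1698, -2.7583, 1.4737)
after link 4: o_4 = (0.3163, -3.0119, 0.7666)
after link 5: o_5 = (0.7973, -5.9663, 0.5656)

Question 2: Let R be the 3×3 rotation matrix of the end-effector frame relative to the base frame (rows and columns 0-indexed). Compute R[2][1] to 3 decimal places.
-0.067

End-effector y-axis (col 1 of R) = (0.1603,-0.9848,-0.0670)
R[2][1] = -0.0670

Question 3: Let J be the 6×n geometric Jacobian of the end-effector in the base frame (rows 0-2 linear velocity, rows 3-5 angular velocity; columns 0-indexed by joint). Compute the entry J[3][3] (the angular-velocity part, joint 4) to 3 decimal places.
axis z_3 = (-0.9268,-0.1268,-0.3536); lever o_n−o_3 = (-1.3726,-3.2080,-0.9081)
cross product → J_v[:, 3] = (-1.0190,-0.3563,2.7990)
J_ω[:, 3] = z_3
entry J[3][3] = -0.9268

-0.927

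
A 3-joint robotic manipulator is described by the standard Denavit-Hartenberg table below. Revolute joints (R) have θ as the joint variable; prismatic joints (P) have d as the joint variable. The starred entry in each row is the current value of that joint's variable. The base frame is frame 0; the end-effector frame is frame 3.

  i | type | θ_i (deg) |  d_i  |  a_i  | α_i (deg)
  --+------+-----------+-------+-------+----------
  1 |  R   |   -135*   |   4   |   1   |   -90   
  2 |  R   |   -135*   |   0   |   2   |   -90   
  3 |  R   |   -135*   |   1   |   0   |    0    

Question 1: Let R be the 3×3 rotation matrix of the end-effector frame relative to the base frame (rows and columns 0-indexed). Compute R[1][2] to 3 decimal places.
End-effector z-axis (col 2 of R) = (-0.5000,-0.5000,0.7071)
R[1][2] = -0.5000

-0.500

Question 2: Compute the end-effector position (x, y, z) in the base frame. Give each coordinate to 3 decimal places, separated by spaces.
-0.207 -0.207 6.121

after link 1: o_1 = (-0.7071, -0.7071, 4.0000)
after link 2: o_2 = (0.2929, 0.2929, 5.4142)
after link 3: o_3 = (-0.2071, -0.2071, 6.1213)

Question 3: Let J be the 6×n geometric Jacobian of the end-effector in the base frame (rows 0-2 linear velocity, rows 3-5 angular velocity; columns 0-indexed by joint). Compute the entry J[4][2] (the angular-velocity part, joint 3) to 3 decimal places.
axis z_2 = (-0.5000,-0.5000,0.7071); lever o_n−o_2 = (-0.5000,-0.5000,0.7071)
cross product → J_v[:, 2] = (0.0000,-0.0000,0.0000)
J_ω[:, 2] = z_2
entry J[4][2] = -0.5000

-0.500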